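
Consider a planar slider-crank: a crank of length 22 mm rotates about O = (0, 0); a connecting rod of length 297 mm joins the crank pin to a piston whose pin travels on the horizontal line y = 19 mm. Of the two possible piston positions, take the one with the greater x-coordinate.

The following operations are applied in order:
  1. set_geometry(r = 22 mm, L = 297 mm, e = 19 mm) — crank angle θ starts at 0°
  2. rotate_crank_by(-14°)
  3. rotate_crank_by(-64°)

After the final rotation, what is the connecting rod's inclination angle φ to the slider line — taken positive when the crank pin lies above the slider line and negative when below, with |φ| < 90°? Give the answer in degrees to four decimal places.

-7.8412

set_geometry: r = 22 mm, L = 297 mm, e = 19 mm; θ ← 0°
rotate_crank_by(-14°): θ ← 0° -14° = -14°
rotate_crank_by(-64°): θ ← -14° -64° = -78°
crank pin P = (r cos θ, r sin θ) = (4.574057, -21.519247)
h = r sin θ − e = -21.519247 − 19 = -40.519247
sin φ = h / L = -40.519247 / 297 = -0.13642844
φ = arcsin(-0.13642844) = -7.841228°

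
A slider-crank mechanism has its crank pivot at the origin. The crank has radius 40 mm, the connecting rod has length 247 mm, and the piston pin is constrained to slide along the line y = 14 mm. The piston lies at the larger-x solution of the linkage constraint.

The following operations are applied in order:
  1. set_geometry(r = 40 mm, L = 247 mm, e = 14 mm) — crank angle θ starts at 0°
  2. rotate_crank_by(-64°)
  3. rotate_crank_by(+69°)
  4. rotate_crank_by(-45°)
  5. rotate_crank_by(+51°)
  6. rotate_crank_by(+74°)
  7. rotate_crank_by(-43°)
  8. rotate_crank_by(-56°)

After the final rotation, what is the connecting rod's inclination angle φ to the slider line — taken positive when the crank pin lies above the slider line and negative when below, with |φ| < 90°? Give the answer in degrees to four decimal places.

set_geometry: r = 40 mm, L = 247 mm, e = 14 mm; θ ← 0°
rotate_crank_by(-64°): θ ← 0° -64° = -64°
rotate_crank_by(+69°): θ ← -64° +69° = 5°
rotate_crank_by(-45°): θ ← 5° -45° = -40°
rotate_crank_by(+51°): θ ← -40° +51° = 11°
rotate_crank_by(+74°): θ ← 11° +74° = 85°
rotate_crank_by(-43°): θ ← 85° -43° = 42°
rotate_crank_by(-56°): θ ← 42° -56° = -14°
crank pin P = (r cos θ, r sin θ) = (38.811829, -9.676876)
h = r sin θ − e = -9.676876 − 14 = -23.676876
sin φ = h / L = -23.676876 / 247 = -0.09585780
φ = arcsin(-0.09585780) = -5.500693°

-5.5007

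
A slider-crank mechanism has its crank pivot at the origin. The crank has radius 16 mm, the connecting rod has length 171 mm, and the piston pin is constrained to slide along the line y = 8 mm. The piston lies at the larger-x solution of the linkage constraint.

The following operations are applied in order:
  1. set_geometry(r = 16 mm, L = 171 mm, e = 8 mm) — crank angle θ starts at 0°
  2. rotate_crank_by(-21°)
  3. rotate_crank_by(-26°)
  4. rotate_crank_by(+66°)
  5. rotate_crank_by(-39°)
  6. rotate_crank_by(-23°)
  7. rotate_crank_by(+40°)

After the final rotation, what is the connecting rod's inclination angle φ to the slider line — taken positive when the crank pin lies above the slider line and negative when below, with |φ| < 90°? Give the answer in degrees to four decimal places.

-2.9624

set_geometry: r = 16 mm, L = 171 mm, e = 8 mm; θ ← 0°
rotate_crank_by(-21°): θ ← 0° -21° = -21°
rotate_crank_by(-26°): θ ← -21° -26° = -47°
rotate_crank_by(+66°): θ ← -47° +66° = 19°
rotate_crank_by(-39°): θ ← 19° -39° = -20°
rotate_crank_by(-23°): θ ← -20° -23° = -43°
rotate_crank_by(+40°): θ ← -43° +40° = -3°
crank pin P = (r cos θ, r sin θ) = (15.978073, -0.837375)
h = r sin θ − e = -0.837375 − 8 = -8.837375
sin φ = h / L = -8.837375 / 171 = -0.05168056
φ = arcsin(-0.05168056) = -2.962398°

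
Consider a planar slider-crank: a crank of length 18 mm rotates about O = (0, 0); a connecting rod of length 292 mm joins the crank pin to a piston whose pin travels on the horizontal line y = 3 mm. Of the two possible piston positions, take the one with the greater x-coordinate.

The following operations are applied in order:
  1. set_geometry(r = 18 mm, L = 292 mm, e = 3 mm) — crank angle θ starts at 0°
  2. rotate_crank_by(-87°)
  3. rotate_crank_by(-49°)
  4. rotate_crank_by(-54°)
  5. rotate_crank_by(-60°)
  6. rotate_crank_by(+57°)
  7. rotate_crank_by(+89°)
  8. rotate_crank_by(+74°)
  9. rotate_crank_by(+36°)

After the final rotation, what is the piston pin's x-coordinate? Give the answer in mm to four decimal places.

309.8993

set_geometry: r = 18 mm, L = 292 mm, e = 3 mm; θ ← 0°
rotate_crank_by(-87°): θ ← 0° -87° = -87°
rotate_crank_by(-49°): θ ← -87° -49° = -136°
rotate_crank_by(-54°): θ ← -136° -54° = -190°
rotate_crank_by(-60°): θ ← -190° -60° = -250°
rotate_crank_by(+57°): θ ← -250° +57° = -193°
rotate_crank_by(+89°): θ ← -193° +89° = -104°
rotate_crank_by(+74°): θ ← -104° +74° = -30°
rotate_crank_by(+36°): θ ← -30° +36° = 6°
crank pin P = (r cos θ, r sin θ) = (17.901394, 1.881512)
h = r sin θ − e = 1.881512 − 3 = -1.118488
x = r cos θ + √(L² − h²) = 17.901394 + √(85264.0 − 1.2510) = 17.901394 + 291.997858 = 309.899252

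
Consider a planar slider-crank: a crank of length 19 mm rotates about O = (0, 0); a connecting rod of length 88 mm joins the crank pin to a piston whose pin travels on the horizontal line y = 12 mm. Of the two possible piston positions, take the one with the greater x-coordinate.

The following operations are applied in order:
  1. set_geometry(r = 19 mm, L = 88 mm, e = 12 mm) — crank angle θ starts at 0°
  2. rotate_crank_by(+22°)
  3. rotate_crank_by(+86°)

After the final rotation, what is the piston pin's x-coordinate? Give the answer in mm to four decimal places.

81.9191

set_geometry: r = 19 mm, L = 88 mm, e = 12 mm; θ ← 0°
rotate_crank_by(+22°): θ ← 0° +22° = 22°
rotate_crank_by(+86°): θ ← 22° +86° = 108°
crank pin P = (r cos θ, r sin θ) = (-5.871323, 18.070074)
h = r sin θ − e = 18.070074 − 12 = 6.070074
x = r cos θ + √(L² − h²) = -5.871323 + √(7744.0 − 36.8458) = -5.871323 + 87.790399 = 81.919076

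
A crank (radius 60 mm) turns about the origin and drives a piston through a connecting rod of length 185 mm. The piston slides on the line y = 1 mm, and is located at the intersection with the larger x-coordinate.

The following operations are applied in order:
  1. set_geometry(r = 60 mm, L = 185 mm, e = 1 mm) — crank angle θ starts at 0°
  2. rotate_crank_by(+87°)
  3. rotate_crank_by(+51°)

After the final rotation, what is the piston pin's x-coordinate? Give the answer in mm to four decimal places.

set_geometry: r = 60 mm, L = 185 mm, e = 1 mm; θ ← 0°
rotate_crank_by(+87°): θ ← 0° +87° = 87°
rotate_crank_by(+51°): θ ← 87° +51° = 138°
crank pin P = (r cos θ, r sin θ) = (-44.588690, 40.147836)
h = r sin θ − e = 40.147836 − 1 = 39.147836
x = r cos θ + √(L² − h²) = -44.588690 + √(34225.0 − 1532.5531) = -44.588690 + 180.810528 = 136.221838

136.2218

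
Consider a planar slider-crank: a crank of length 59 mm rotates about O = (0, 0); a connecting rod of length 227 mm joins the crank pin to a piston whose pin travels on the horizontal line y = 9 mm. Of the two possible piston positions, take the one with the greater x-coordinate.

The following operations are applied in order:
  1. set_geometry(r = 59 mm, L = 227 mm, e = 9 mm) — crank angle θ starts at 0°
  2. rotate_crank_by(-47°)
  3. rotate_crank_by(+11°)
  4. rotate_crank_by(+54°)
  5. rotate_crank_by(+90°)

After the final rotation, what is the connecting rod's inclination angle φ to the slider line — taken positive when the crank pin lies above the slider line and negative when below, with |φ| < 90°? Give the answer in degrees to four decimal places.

11.9784

set_geometry: r = 59 mm, L = 227 mm, e = 9 mm; θ ← 0°
rotate_crank_by(-47°): θ ← 0° -47° = -47°
rotate_crank_by(+11°): θ ← -47° +11° = -36°
rotate_crank_by(+54°): θ ← -36° +54° = 18°
rotate_crank_by(+90°): θ ← 18° +90° = 108°
crank pin P = (r cos θ, r sin θ) = (-18.232003, 56.112334)
h = r sin θ − e = 56.112334 − 9 = 47.112334
sin φ = h / L = 47.112334 / 227 = 0.20754332
φ = arcsin(0.20754332) = 11.978423°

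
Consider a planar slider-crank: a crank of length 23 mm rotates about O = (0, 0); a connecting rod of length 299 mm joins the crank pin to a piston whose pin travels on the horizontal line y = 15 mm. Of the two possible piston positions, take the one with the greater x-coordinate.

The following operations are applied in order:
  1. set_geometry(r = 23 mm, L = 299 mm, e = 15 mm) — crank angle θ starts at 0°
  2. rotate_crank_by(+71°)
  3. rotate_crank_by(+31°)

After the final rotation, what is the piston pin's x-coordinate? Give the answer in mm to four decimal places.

294.1240

set_geometry: r = 23 mm, L = 299 mm, e = 15 mm; θ ← 0°
rotate_crank_by(+71°): θ ← 0° +71° = 71°
rotate_crank_by(+31°): θ ← 71° +31° = 102°
crank pin P = (r cos θ, r sin θ) = (-4.781969, 22.497395)
h = r sin θ − e = 22.497395 − 15 = 7.497395
x = r cos θ + √(L² − h²) = -4.781969 + √(89401.0 − 56.2109) = -4.781969 + 298.905987 = 294.124018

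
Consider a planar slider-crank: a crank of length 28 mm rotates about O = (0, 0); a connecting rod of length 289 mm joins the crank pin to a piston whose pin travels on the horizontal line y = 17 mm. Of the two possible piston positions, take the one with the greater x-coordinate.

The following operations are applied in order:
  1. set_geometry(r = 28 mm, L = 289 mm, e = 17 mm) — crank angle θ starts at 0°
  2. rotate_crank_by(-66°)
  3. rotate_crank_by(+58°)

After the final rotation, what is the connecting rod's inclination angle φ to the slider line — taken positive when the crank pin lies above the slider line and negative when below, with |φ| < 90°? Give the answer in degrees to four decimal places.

-4.1465

set_geometry: r = 28 mm, L = 289 mm, e = 17 mm; θ ← 0°
rotate_crank_by(-66°): θ ← 0° -66° = -66°
rotate_crank_by(+58°): θ ← -66° +58° = -8°
crank pin P = (r cos θ, r sin θ) = (27.727506, -3.896847)
h = r sin θ − e = -3.896847 − 17 = -20.896847
sin φ = h / L = -20.896847 / 289 = -0.07230743
φ = arcsin(-0.07230743) = -4.146529°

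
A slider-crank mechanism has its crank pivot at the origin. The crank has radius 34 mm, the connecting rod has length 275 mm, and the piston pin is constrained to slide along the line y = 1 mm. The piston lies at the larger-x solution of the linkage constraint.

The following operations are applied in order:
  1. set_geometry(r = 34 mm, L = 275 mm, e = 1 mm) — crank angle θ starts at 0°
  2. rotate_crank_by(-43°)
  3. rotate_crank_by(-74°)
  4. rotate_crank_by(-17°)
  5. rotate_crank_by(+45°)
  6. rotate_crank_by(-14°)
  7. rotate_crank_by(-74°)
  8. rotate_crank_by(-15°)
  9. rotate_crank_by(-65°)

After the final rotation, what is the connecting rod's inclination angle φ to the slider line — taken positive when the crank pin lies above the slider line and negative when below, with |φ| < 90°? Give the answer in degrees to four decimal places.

set_geometry: r = 34 mm, L = 275 mm, e = 1 mm; θ ← 0°
rotate_crank_by(-43°): θ ← 0° -43° = -43°
rotate_crank_by(-74°): θ ← -43° -74° = -117°
rotate_crank_by(-17°): θ ← -117° -17° = -134°
rotate_crank_by(+45°): θ ← -134° +45° = -89°
rotate_crank_by(-14°): θ ← -89° -14° = -103°
rotate_crank_by(-74°): θ ← -103° -74° = -177°
rotate_crank_by(-15°): θ ← -177° -15° = -192°
rotate_crank_by(-65°): θ ← -192° -65° = -257°
crank pin P = (r cos θ, r sin θ) = (-7.648336, 33.128582)
h = r sin θ − e = 33.128582 − 1 = 32.128582
sin φ = h / L = 32.128582 / 275 = 0.11683121
φ = arcsin(0.11683121) = 6.709258°

6.7093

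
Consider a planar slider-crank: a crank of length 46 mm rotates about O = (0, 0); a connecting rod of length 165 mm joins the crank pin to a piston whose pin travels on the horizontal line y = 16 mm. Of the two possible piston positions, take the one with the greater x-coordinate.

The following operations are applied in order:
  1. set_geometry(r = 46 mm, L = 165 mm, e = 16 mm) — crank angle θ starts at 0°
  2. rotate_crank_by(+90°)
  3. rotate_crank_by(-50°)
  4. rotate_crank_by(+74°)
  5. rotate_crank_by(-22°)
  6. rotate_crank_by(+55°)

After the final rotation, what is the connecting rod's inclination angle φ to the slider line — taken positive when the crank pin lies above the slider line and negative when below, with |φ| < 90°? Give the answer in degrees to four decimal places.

set_geometry: r = 46 mm, L = 165 mm, e = 16 mm; θ ← 0°
rotate_crank_by(+90°): θ ← 0° +90° = 90°
rotate_crank_by(-50°): θ ← 90° -50° = 40°
rotate_crank_by(+74°): θ ← 40° +74° = 114°
rotate_crank_by(-22°): θ ← 114° -22° = 92°
rotate_crank_by(+55°): θ ← 92° +55° = 147°
crank pin P = (r cos θ, r sin θ) = (-38.578846, 25.053396)
h = r sin θ − e = 25.053396 − 16 = 9.053396
sin φ = h / L = 9.053396 / 165 = 0.05486906
φ = arcsin(0.05486906) = 3.145345°

3.1453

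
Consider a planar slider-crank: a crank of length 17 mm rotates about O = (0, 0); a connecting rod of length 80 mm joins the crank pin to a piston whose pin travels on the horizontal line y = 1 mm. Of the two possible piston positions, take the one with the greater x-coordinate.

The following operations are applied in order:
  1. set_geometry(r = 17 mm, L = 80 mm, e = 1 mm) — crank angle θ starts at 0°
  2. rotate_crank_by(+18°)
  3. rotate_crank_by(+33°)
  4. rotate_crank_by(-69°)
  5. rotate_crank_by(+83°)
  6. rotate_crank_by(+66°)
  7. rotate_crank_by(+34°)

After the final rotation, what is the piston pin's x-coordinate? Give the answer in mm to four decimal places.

set_geometry: r = 17 mm, L = 80 mm, e = 1 mm; θ ← 0°
rotate_crank_by(+18°): θ ← 0° +18° = 18°
rotate_crank_by(+33°): θ ← 18° +33° = 51°
rotate_crank_by(-69°): θ ← 51° -69° = -18°
rotate_crank_by(+83°): θ ← -18° +83° = 65°
rotate_crank_by(+66°): θ ← 65° +66° = 131°
rotate_crank_by(+34°): θ ← 131° +34° = 165°
crank pin P = (r cos θ, r sin θ) = (-16.420739, 4.399924)
h = r sin θ − e = 4.399924 − 1 = 3.399924
x = r cos θ + √(L² − h²) = -16.420739 + √(6400.0 − 11.5595) = -16.420739 + 79.927721 = 63.506982

63.5070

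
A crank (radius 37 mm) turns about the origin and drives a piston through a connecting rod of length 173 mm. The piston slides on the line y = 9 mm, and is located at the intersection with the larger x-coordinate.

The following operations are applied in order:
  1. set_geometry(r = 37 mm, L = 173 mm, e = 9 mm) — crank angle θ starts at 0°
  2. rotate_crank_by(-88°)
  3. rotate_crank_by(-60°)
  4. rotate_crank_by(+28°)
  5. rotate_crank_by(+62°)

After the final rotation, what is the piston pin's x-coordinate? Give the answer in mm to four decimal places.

187.8290

set_geometry: r = 37 mm, L = 173 mm, e = 9 mm; θ ← 0°
rotate_crank_by(-88°): θ ← 0° -88° = -88°
rotate_crank_by(-60°): θ ← -88° -60° = -148°
rotate_crank_by(+28°): θ ← -148° +28° = -120°
rotate_crank_by(+62°): θ ← -120° +62° = -58°
crank pin P = (r cos θ, r sin θ) = (19.607013, -31.377780)
h = r sin θ − e = -31.377780 − 9 = -40.377780
x = r cos θ + √(L² − h²) = 19.607013 + √(29929.0 − 1630.3651) = 19.607013 + 168.221981 = 187.828994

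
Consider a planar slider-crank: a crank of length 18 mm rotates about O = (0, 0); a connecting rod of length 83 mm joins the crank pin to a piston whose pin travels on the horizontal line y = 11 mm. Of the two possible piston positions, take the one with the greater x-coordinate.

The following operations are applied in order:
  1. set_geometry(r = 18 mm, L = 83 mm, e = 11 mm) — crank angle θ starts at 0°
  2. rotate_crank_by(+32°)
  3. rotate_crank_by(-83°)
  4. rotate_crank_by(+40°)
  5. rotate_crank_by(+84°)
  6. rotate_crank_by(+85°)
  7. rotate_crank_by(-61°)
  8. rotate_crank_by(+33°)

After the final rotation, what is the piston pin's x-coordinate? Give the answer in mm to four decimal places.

71.3830

set_geometry: r = 18 mm, L = 83 mm, e = 11 mm; θ ← 0°
rotate_crank_by(+32°): θ ← 0° +32° = 32°
rotate_crank_by(-83°): θ ← 32° -83° = -51°
rotate_crank_by(+40°): θ ← -51° +40° = -11°
rotate_crank_by(+84°): θ ← -11° +84° = 73°
rotate_crank_by(+85°): θ ← 73° +85° = 158°
rotate_crank_by(-61°): θ ← 158° -61° = 97°
rotate_crank_by(+33°): θ ← 97° +33° = 130°
crank pin P = (r cos θ, r sin θ) = (-11.570177, 13.788800)
h = r sin θ − e = 13.788800 − 11 = 2.788800
x = r cos θ + √(L² − h²) = -11.570177 + √(6889.0 − 7.7774) = -11.570177 + 82.953135 = 71.382958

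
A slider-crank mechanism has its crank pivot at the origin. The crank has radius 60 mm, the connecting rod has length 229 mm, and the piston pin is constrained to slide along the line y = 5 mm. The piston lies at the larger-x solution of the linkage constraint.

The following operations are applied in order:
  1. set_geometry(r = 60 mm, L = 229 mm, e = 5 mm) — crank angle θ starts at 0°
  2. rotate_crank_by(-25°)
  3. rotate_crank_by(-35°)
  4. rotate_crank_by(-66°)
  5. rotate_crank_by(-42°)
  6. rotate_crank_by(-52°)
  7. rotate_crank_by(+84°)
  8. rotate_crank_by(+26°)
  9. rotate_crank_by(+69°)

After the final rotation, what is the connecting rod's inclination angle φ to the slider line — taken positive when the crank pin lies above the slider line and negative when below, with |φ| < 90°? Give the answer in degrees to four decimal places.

-11.1704

set_geometry: r = 60 mm, L = 229 mm, e = 5 mm; θ ← 0°
rotate_crank_by(-25°): θ ← 0° -25° = -25°
rotate_crank_by(-35°): θ ← -25° -35° = -60°
rotate_crank_by(-66°): θ ← -60° -66° = -126°
rotate_crank_by(-42°): θ ← -126° -42° = -168°
rotate_crank_by(-52°): θ ← -168° -52° = -220°
rotate_crank_by(+84°): θ ← -220° +84° = -136°
rotate_crank_by(+26°): θ ← -136° +26° = -110°
rotate_crank_by(+69°): θ ← -110° +69° = -41°
crank pin P = (r cos θ, r sin θ) = (45.282575, -39.363542)
h = r sin θ − e = -39.363542 − 5 = -44.363542
sin φ = h / L = -44.363542 / 229 = -0.19372726
φ = arcsin(-0.19372726) = -11.170383°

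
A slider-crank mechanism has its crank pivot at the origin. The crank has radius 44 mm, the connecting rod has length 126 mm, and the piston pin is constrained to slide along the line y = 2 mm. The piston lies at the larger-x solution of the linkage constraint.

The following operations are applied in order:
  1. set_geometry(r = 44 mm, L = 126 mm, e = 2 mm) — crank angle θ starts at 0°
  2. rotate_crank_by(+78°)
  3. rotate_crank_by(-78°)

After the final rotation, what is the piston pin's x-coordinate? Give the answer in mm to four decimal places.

169.9841

set_geometry: r = 44 mm, L = 126 mm, e = 2 mm; θ ← 0°
rotate_crank_by(+78°): θ ← 0° +78° = 78°
rotate_crank_by(-78°): θ ← 78° -78° = 0°
crank pin P = (r cos θ, r sin θ) = (44.000000, 0.000000)
h = r sin θ − e = 0.000000 − 2 = -2.000000
x = r cos θ + √(L² − h²) = 44.000000 + √(15876.0 − 4.0000) = 44.000000 + 125.984126 = 169.984126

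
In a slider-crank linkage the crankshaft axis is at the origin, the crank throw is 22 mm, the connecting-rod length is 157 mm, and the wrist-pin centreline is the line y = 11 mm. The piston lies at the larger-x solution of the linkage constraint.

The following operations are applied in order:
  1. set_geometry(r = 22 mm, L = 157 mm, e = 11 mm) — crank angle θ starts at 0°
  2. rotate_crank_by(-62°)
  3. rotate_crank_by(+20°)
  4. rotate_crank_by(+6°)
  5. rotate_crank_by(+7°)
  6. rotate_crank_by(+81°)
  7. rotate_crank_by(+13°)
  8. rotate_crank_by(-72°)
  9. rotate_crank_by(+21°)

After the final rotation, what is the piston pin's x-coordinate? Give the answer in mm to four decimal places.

set_geometry: r = 22 mm, L = 157 mm, e = 11 mm; θ ← 0°
rotate_crank_by(-62°): θ ← 0° -62° = -62°
rotate_crank_by(+20°): θ ← -62° +20° = -42°
rotate_crank_by(+6°): θ ← -42° +6° = -36°
rotate_crank_by(+7°): θ ← -36° +7° = -29°
rotate_crank_by(+81°): θ ← -29° +81° = 52°
rotate_crank_by(+13°): θ ← 52° +13° = 65°
rotate_crank_by(-72°): θ ← 65° -72° = -7°
rotate_crank_by(+21°): θ ← -7° +21° = 14°
crank pin P = (r cos θ, r sin θ) = (21.346506, 5.322282)
h = r sin θ − e = 5.322282 − 11 = -5.677718
x = r cos θ + √(L² − h²) = 21.346506 + √(24649.0 − 32.2365) = 21.346506 + 156.897302 = 178.243808

178.2438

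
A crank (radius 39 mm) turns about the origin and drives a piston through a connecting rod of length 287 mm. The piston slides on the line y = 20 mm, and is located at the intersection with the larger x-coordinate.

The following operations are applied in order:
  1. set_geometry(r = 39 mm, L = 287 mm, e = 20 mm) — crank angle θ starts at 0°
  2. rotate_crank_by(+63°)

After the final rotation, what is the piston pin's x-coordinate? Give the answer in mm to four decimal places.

set_geometry: r = 39 mm, L = 287 mm, e = 20 mm; θ ← 0°
rotate_crank_by(+63°): θ ← 0° +63° = 63°
crank pin P = (r cos θ, r sin θ) = (17.705629, 34.749254)
h = r sin θ − e = 34.749254 − 20 = 14.749254
x = r cos θ + √(L² − h²) = 17.705629 + √(82369.0 − 217.5405) = 17.705629 + 286.620759 = 304.326388

304.3264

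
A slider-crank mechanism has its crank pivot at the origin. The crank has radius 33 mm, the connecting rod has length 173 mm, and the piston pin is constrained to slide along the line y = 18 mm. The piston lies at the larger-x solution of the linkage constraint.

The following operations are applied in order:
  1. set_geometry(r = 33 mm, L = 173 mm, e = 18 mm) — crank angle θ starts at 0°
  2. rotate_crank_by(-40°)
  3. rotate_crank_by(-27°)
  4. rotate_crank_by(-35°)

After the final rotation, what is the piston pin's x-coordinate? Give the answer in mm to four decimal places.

set_geometry: r = 33 mm, L = 173 mm, e = 18 mm; θ ← 0°
rotate_crank_by(-40°): θ ← 0° -40° = -40°
rotate_crank_by(-27°): θ ← -40° -27° = -67°
rotate_crank_by(-35°): θ ← -67° -35° = -102°
crank pin P = (r cos θ, r sin θ) = (-6.861086, -32.278871)
h = r sin θ − e = -32.278871 − 18 = -50.278871
x = r cos θ + √(L² − h²) = -6.861086 + √(29929.0 − 2527.9649) = -6.861086 + 165.532580 = 158.671495

158.6715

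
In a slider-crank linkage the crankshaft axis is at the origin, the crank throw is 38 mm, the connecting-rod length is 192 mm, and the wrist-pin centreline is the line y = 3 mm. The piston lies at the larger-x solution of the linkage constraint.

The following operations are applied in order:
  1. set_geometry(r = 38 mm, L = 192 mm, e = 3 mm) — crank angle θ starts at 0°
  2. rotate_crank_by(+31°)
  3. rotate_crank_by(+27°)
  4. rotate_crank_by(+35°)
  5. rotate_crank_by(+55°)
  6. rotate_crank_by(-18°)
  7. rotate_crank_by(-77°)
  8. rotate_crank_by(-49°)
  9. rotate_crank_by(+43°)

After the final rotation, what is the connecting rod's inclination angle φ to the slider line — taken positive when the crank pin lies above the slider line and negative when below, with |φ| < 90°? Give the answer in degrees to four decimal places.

set_geometry: r = 38 mm, L = 192 mm, e = 3 mm; θ ← 0°
rotate_crank_by(+31°): θ ← 0° +31° = 31°
rotate_crank_by(+27°): θ ← 31° +27° = 58°
rotate_crank_by(+35°): θ ← 58° +35° = 93°
rotate_crank_by(+55°): θ ← 93° +55° = 148°
rotate_crank_by(-18°): θ ← 148° -18° = 130°
rotate_crank_by(-77°): θ ← 130° -77° = 53°
rotate_crank_by(-49°): θ ← 53° -49° = 4°
rotate_crank_by(+43°): θ ← 4° +43° = 47°
crank pin P = (r cos θ, r sin θ) = (25.915938, 27.791441)
h = r sin θ − e = 27.791441 − 3 = 24.791441
sin φ = h / L = 24.791441 / 192 = 0.12912209
φ = arcsin(0.12912209) = 7.418864°

7.4189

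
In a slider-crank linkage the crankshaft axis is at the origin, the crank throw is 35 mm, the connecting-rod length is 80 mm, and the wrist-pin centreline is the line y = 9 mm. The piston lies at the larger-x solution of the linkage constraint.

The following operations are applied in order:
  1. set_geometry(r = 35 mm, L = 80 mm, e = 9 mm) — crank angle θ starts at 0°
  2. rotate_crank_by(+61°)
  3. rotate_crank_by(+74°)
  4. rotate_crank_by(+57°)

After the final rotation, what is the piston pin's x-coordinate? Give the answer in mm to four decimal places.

set_geometry: r = 35 mm, L = 80 mm, e = 9 mm; θ ← 0°
rotate_crank_by(+61°): θ ← 0° +61° = 61°
rotate_crank_by(+74°): θ ← 61° +74° = 135°
rotate_crank_by(+57°): θ ← 135° +57° = 192°
crank pin P = (r cos θ, r sin θ) = (-34.235166, -7.276909)
h = r sin θ − e = -7.276909 − 9 = -16.276909
x = r cos θ + √(L² − h²) = -34.235166 + √(6400.0 − 264.9378) = -34.235166 + 78.326638 = 44.091472

44.0915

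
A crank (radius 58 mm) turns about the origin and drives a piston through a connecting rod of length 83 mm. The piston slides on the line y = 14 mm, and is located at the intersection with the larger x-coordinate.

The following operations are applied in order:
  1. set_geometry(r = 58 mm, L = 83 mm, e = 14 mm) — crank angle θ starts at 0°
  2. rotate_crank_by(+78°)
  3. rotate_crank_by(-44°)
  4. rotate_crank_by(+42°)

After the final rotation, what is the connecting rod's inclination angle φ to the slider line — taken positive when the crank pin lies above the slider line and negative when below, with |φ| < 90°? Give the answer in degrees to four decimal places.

set_geometry: r = 58 mm, L = 83 mm, e = 14 mm; θ ← 0°
rotate_crank_by(+78°): θ ← 0° +78° = 78°
rotate_crank_by(-44°): θ ← 78° -44° = 34°
rotate_crank_by(+42°): θ ← 34° +42° = 76°
crank pin P = (r cos θ, r sin θ) = (14.031470, 56.277152)
h = r sin θ − e = 56.277152 − 14 = 42.277152
sin φ = h / L = 42.277152 / 83 = 0.50936328
φ = arcsin(0.50936328) = 30.621427°

30.6214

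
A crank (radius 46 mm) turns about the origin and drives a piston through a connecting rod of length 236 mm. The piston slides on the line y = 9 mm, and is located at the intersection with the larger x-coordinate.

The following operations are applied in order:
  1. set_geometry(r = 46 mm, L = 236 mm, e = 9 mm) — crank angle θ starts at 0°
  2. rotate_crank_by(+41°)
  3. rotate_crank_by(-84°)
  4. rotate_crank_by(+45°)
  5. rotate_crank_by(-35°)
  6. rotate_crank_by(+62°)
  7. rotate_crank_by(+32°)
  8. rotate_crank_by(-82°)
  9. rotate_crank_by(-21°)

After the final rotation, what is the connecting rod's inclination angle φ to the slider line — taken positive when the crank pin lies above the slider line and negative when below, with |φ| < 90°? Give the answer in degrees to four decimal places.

set_geometry: r = 46 mm, L = 236 mm, e = 9 mm; θ ← 0°
rotate_crank_by(+41°): θ ← 0° +41° = 41°
rotate_crank_by(-84°): θ ← 41° -84° = -43°
rotate_crank_by(+45°): θ ← -43° +45° = 2°
rotate_crank_by(-35°): θ ← 2° -35° = -33°
rotate_crank_by(+62°): θ ← -33° +62° = 29°
rotate_crank_by(+32°): θ ← 29° +32° = 61°
rotate_crank_by(-82°): θ ← 61° -82° = -21°
rotate_crank_by(-21°): θ ← -21° -21° = -42°
crank pin P = (r cos θ, r sin θ) = (34.184662, -30.780008)
h = r sin θ − e = -30.780008 − 9 = -39.780008
sin φ = h / L = -39.780008 / 236 = -0.16855936
φ = arcsin(-0.16855936) = -9.704067°

-9.7041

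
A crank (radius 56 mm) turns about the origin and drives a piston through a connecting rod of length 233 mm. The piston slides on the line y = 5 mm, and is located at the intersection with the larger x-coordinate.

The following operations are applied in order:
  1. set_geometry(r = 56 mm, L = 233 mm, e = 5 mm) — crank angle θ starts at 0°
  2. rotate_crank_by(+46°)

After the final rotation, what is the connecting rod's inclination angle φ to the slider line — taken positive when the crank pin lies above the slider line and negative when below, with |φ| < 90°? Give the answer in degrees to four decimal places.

set_geometry: r = 56 mm, L = 233 mm, e = 5 mm; θ ← 0°
rotate_crank_by(+46°): θ ← 0° +46° = 46°
crank pin P = (r cos θ, r sin θ) = (38.900869, 40.283029)
h = r sin θ − e = 40.283029 − 5 = 35.283029
sin φ = h / L = 35.283029 / 233 = 0.15142931
φ = arcsin(0.15142931) = 8.709766°

8.7098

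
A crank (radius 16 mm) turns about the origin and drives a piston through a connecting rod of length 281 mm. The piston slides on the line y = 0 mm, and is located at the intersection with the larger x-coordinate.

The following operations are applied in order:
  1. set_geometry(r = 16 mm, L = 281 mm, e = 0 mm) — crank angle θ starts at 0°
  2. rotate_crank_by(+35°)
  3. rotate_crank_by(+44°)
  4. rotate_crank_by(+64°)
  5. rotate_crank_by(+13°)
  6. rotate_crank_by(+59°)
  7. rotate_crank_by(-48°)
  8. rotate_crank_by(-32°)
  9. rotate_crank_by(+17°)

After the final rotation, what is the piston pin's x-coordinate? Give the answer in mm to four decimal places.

set_geometry: r = 16 mm, L = 281 mm, e = 0 mm; θ ← 0°
rotate_crank_by(+35°): θ ← 0° +35° = 35°
rotate_crank_by(+44°): θ ← 35° +44° = 79°
rotate_crank_by(+64°): θ ← 79° +64° = 143°
rotate_crank_by(+13°): θ ← 143° +13° = 156°
rotate_crank_by(+59°): θ ← 156° +59° = 215°
rotate_crank_by(-48°): θ ← 215° -48° = 167°
rotate_crank_by(-32°): θ ← 167° -32° = 135°
rotate_crank_by(+17°): θ ← 135° +17° = 152°
crank pin P = (r cos θ, r sin θ) = (-14.127161, 7.511545)
h = r sin θ − e = 7.511545 − 0 = 7.511545
x = r cos θ + √(L² − h²) = -14.127161 + √(78961.0 − 56.4233) = -14.127161 + 280.899585 = 266.772423

266.7724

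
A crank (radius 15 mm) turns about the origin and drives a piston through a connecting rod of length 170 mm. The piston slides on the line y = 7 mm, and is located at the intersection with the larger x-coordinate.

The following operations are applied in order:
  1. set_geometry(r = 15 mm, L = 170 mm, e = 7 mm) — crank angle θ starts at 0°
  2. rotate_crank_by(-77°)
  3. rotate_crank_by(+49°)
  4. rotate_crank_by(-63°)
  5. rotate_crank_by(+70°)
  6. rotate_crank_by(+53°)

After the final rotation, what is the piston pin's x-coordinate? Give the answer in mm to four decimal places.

set_geometry: r = 15 mm, L = 170 mm, e = 7 mm; θ ← 0°
rotate_crank_by(-77°): θ ← 0° -77° = -77°
rotate_crank_by(+49°): θ ← -77° +49° = -28°
rotate_crank_by(-63°): θ ← -28° -63° = -91°
rotate_crank_by(+70°): θ ← -91° +70° = -21°
rotate_crank_by(+53°): θ ← -21° +53° = 32°
crank pin P = (r cos θ, r sin θ) = (12.720721, 7.948789)
h = r sin θ − e = 7.948789 − 7 = 0.948789
x = r cos θ + √(L² − h²) = 12.720721 + √(28900.0 − 0.9002) = 12.720721 + 169.997352 = 182.718074

182.7181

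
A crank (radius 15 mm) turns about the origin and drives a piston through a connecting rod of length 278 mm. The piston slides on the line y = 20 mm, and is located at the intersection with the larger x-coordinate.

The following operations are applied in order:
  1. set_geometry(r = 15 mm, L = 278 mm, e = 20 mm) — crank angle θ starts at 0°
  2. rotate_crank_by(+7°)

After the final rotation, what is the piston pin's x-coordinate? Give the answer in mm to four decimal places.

292.2936

set_geometry: r = 15 mm, L = 278 mm, e = 20 mm; θ ← 0°
rotate_crank_by(+7°): θ ← 0° +7° = 7°
crank pin P = (r cos θ, r sin θ) = (14.888192, 1.828040)
h = r sin θ − e = 1.828040 − 20 = -18.171960
x = r cos θ + √(L² − h²) = 14.888192 + √(77284.0 − 330.2201) = 14.888192 + 277.405443 = 292.293635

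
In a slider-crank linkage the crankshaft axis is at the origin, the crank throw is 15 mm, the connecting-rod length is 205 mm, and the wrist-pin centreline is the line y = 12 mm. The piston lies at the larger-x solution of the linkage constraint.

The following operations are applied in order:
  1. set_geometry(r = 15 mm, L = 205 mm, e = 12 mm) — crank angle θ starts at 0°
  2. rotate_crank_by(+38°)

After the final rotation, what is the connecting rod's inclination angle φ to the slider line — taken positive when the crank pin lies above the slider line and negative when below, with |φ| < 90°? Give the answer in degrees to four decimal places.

set_geometry: r = 15 mm, L = 205 mm, e = 12 mm; θ ← 0°
rotate_crank_by(+38°): θ ← 0° +38° = 38°
crank pin P = (r cos θ, r sin θ) = (11.820161, 9.234922)
h = r sin θ − e = 9.234922 − 12 = -2.765078
sin φ = h / L = -2.765078 / 205 = -0.01348818
φ = arcsin(-0.01348818) = -0.772839°

-0.7728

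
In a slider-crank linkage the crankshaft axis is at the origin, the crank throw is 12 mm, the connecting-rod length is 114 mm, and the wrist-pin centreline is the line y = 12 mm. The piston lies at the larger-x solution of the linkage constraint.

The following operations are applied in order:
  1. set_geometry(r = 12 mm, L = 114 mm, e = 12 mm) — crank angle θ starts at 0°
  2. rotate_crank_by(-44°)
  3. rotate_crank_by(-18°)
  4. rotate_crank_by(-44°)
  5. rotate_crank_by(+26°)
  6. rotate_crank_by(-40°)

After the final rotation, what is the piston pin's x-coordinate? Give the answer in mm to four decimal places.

set_geometry: r = 12 mm, L = 114 mm, e = 12 mm; θ ← 0°
rotate_crank_by(-44°): θ ← 0° -44° = -44°
rotate_crank_by(-18°): θ ← -44° -18° = -62°
rotate_crank_by(-44°): θ ← -62° -44° = -106°
rotate_crank_by(+26°): θ ← -106° +26° = -80°
rotate_crank_by(-40°): θ ← -80° -40° = -120°
crank pin P = (r cos θ, r sin θ) = (-6.000000, -10.392305)
h = r sin θ − e = -10.392305 − 12 = -22.392305
x = r cos θ + √(L² − h²) = -6.000000 + √(12996.0 − 501.4153) = -6.000000 + 111.779178 = 105.779178

105.7792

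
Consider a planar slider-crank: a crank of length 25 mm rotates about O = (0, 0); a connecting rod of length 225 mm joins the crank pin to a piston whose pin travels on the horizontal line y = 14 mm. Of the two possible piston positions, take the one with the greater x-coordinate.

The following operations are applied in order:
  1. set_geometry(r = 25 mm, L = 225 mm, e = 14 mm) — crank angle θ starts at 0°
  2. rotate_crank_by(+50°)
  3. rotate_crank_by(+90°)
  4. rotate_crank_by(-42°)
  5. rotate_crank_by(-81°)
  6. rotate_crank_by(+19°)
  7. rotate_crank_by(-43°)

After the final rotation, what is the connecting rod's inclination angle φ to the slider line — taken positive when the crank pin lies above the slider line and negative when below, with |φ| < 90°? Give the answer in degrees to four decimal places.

set_geometry: r = 25 mm, L = 225 mm, e = 14 mm; θ ← 0°
rotate_crank_by(+50°): θ ← 0° +50° = 50°
rotate_crank_by(+90°): θ ← 50° +90° = 140°
rotate_crank_by(-42°): θ ← 140° -42° = 98°
rotate_crank_by(-81°): θ ← 98° -81° = 17°
rotate_crank_by(+19°): θ ← 17° +19° = 36°
rotate_crank_by(-43°): θ ← 36° -43° = -7°
crank pin P = (r cos θ, r sin θ) = (24.813654, -3.046734)
h = r sin θ − e = -3.046734 − 14 = -17.046734
sin φ = h / L = -17.046734 / 225 = -0.07576326
φ = arcsin(-0.07576326) = -4.345079°

-4.3451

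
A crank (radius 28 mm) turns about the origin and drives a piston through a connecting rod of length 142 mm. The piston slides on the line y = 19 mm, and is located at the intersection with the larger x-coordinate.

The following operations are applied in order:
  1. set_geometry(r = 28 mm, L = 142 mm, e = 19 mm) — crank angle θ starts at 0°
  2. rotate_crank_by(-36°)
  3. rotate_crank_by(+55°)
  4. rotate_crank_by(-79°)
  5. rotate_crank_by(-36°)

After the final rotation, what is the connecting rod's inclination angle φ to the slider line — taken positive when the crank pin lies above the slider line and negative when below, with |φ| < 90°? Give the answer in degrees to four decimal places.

set_geometry: r = 28 mm, L = 142 mm, e = 19 mm; θ ← 0°
rotate_crank_by(-36°): θ ← 0° -36° = -36°
rotate_crank_by(+55°): θ ← -36° +55° = 19°
rotate_crank_by(-79°): θ ← 19° -79° = -60°
rotate_crank_by(-36°): θ ← -60° -36° = -96°
crank pin P = (r cos θ, r sin θ) = (-2.926797, -27.846613)
h = r sin θ − e = -27.846613 − 19 = -46.846613
sin φ = h / L = -46.846613 / 142 = -0.32990573
φ = arcsin(-0.32990573) = -19.263054°

-19.2631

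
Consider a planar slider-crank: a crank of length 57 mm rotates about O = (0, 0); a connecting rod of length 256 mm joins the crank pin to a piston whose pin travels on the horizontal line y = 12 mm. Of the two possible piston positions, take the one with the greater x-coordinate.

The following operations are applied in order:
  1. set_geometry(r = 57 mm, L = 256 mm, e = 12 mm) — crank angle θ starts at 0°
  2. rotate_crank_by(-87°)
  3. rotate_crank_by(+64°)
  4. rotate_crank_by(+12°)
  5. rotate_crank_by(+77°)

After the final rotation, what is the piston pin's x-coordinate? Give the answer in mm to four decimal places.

set_geometry: r = 57 mm, L = 256 mm, e = 12 mm; θ ← 0°
rotate_crank_by(-87°): θ ← 0° -87° = -87°
rotate_crank_by(+64°): θ ← -87° +64° = -23°
rotate_crank_by(+12°): θ ← -23° +12° = -11°
rotate_crank_by(+77°): θ ← -11° +77° = 66°
crank pin P = (r cos θ, r sin θ) = (23.183989, 52.072091)
h = r sin θ − e = 52.072091 − 12 = 40.072091
x = r cos θ + √(L² − h²) = 23.183989 + √(65536.0 − 1605.7725) = 23.183989 + 252.844275 = 276.028264

276.0283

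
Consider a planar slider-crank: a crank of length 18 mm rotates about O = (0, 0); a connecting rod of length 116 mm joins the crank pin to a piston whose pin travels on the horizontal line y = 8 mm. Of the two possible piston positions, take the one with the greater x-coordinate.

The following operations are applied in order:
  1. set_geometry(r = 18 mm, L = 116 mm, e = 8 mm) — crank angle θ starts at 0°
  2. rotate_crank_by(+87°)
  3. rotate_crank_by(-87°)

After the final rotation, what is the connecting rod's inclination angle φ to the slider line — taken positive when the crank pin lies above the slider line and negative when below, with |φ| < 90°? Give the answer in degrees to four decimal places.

set_geometry: r = 18 mm, L = 116 mm, e = 8 mm; θ ← 0°
rotate_crank_by(+87°): θ ← 0° +87° = 87°
rotate_crank_by(-87°): θ ← 87° -87° = 0°
crank pin P = (r cos θ, r sin θ) = (18.000000, 0.000000)
h = r sin θ − e = 0.000000 − 8 = -8.000000
sin φ = h / L = -8.000000 / 116 = -0.06896552
φ = arcsin(-0.06896552) = -3.954572°

-3.9546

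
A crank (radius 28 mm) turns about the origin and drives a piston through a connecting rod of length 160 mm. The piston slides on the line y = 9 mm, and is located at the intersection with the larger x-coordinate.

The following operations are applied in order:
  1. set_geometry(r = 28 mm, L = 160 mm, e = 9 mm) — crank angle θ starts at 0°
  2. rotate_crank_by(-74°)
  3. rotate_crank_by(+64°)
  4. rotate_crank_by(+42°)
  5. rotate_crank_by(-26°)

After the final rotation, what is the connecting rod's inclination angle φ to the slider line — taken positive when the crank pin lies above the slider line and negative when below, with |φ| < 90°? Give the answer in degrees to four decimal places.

set_geometry: r = 28 mm, L = 160 mm, e = 9 mm; θ ← 0°
rotate_crank_by(-74°): θ ← 0° -74° = -74°
rotate_crank_by(+64°): θ ← -74° +64° = -10°
rotate_crank_by(+42°): θ ← -10° +42° = 32°
rotate_crank_by(-26°): θ ← 32° -26° = 6°
crank pin P = (r cos θ, r sin θ) = (27.846613, 2.926797)
h = r sin θ − e = 2.926797 − 9 = -6.073203
sin φ = h / L = -6.073203 / 160 = -0.03795752
φ = arcsin(-0.03795752) = -2.175328°

-2.1753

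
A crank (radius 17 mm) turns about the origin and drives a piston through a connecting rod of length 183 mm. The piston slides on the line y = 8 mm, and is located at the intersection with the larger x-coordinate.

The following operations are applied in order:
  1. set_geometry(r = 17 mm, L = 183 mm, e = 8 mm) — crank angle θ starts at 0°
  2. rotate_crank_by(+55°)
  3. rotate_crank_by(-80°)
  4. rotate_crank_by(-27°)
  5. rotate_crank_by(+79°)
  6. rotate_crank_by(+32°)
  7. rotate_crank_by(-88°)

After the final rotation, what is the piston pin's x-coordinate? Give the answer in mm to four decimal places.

set_geometry: r = 17 mm, L = 183 mm, e = 8 mm; θ ← 0°
rotate_crank_by(+55°): θ ← 0° +55° = 55°
rotate_crank_by(-80°): θ ← 55° -80° = -25°
rotate_crank_by(-27°): θ ← -25° -27° = -52°
rotate_crank_by(+79°): θ ← -52° +79° = 27°
rotate_crank_by(+32°): θ ← 27° +32° = 59°
rotate_crank_by(-88°): θ ← 59° -88° = -29°
crank pin P = (r cos θ, r sin θ) = (14.868535, -8.241764)
h = r sin θ − e = -8.241764 − 8 = -16.241764
x = r cos θ + √(L² − h²) = 14.868535 + √(33489.0 − 263.7949) = 14.868535 + 182.277824 = 197.146359

197.1464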